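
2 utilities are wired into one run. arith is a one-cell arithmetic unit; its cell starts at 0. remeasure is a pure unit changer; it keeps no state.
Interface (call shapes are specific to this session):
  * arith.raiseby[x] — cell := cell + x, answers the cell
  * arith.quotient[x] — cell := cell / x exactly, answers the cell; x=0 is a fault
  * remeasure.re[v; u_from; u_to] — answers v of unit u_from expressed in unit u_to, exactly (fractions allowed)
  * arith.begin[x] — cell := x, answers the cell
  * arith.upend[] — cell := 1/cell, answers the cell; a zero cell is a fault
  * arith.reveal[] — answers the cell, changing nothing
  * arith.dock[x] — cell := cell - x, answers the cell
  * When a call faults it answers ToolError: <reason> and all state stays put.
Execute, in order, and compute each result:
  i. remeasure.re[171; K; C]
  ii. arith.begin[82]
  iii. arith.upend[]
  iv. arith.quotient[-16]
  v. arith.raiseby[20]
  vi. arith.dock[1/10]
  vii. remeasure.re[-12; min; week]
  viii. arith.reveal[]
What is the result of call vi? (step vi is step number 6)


Answer: 130539/6560

Derivation:
! 1. remeasure.re(v=171, u_from=K, u_to=C) == -2043/20
! 2. arith.begin(x=82) == 82
! 3. arith.upend() == 1/82
! 4. arith.quotient(x=-16) == -1/1312
! 5. arith.raiseby(x=20) == 26239/1312
! 6. arith.dock(x=1/10) == 130539/6560
! 7. remeasure.re(v=-12, u_from=min, u_to=week) == -1/840
! 8. arith.reveal() == 130539/6560


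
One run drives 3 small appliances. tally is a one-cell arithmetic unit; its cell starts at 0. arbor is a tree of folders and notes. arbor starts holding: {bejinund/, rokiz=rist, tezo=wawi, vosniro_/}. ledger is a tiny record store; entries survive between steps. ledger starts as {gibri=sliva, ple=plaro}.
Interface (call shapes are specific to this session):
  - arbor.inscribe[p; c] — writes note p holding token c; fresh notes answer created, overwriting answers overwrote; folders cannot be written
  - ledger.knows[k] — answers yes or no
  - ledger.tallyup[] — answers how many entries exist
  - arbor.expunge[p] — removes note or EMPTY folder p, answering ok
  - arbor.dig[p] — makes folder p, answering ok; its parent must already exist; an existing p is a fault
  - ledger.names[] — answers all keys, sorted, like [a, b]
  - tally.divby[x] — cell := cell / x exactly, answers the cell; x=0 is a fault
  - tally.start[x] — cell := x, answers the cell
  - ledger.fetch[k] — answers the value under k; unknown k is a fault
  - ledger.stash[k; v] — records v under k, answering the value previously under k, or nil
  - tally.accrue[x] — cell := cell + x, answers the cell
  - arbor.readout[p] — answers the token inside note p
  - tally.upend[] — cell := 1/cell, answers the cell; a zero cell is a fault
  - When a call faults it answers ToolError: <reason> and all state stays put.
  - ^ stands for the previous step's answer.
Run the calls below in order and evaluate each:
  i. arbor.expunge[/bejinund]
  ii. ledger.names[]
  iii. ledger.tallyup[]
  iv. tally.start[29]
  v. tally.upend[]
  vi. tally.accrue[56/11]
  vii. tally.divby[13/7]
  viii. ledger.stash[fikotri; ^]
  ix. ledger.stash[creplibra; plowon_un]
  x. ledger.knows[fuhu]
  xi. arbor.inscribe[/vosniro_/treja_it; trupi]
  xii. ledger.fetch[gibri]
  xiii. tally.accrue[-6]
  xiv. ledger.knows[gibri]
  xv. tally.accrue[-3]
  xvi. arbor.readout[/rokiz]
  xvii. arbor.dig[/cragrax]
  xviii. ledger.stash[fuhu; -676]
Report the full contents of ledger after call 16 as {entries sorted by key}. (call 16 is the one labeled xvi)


# arbor.expunge(p→/bejinund) -> ok
# ledger.names() -> [gibri, ple]
# ledger.tallyup() -> 2
# tally.start(x→29) -> 29
# tally.upend() -> 1/29
# tally.accrue(x→56/11) -> 1635/319
# tally.divby(x→13/7) -> 11445/4147
# ledger.stash(k→fikotri, v→^) -> nil
# ledger.stash(k→creplibra, v→plowon_un) -> nil
# ledger.knows(k→fuhu) -> no
# arbor.inscribe(p→/vosniro_/treja_it, c→trupi) -> created
# ledger.fetch(k→gibri) -> sliva
# tally.accrue(x→-6) -> -13437/4147
# ledger.knows(k→gibri) -> yes
# tally.accrue(x→-3) -> -25878/4147
# arbor.readout(p→/rokiz) -> rist
# arbor.dig(p→/cragrax) -> ok
# ledger.stash(k→fuhu, v→-676) -> nil

Answer: {creplibra=plowon_un, fikotri=11445/4147, gibri=sliva, ple=plaro}


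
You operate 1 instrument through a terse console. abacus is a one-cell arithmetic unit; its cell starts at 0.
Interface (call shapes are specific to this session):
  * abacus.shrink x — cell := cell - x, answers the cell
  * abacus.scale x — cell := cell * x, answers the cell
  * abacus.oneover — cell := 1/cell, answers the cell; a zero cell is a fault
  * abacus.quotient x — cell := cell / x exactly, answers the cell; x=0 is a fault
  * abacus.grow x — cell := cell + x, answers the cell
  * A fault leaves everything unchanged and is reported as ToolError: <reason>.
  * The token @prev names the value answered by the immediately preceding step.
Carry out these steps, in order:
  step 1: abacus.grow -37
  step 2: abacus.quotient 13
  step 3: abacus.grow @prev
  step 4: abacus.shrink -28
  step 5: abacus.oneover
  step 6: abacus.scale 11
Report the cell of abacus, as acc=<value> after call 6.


Answer: acc=143/290

Derivation:
% grow -37
:: -37
% quotient 13
:: -37/13
% grow @prev
:: -74/13
% shrink -28
:: 290/13
% oneover
:: 13/290
% scale 11
:: 143/290


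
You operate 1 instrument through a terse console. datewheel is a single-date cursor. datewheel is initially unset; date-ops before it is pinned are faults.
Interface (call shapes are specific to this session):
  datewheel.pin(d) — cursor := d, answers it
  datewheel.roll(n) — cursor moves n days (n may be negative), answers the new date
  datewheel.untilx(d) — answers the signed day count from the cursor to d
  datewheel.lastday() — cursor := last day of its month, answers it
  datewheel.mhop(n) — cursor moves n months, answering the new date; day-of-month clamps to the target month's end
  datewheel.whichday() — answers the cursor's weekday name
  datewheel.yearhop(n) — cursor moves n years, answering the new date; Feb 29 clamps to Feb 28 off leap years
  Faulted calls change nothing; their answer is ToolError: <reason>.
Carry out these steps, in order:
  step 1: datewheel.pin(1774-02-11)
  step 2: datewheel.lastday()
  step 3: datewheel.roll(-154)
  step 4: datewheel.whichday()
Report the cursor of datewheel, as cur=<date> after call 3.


Answer: cur=1773-09-27

Derivation:
I invoke pin with d: 1774-02-11, — result: 1774-02-11.
Now I run lastday: 1774-02-28.
Calling roll with n: -154, and get 1773-09-27.
I use whichday(), giving Monday.


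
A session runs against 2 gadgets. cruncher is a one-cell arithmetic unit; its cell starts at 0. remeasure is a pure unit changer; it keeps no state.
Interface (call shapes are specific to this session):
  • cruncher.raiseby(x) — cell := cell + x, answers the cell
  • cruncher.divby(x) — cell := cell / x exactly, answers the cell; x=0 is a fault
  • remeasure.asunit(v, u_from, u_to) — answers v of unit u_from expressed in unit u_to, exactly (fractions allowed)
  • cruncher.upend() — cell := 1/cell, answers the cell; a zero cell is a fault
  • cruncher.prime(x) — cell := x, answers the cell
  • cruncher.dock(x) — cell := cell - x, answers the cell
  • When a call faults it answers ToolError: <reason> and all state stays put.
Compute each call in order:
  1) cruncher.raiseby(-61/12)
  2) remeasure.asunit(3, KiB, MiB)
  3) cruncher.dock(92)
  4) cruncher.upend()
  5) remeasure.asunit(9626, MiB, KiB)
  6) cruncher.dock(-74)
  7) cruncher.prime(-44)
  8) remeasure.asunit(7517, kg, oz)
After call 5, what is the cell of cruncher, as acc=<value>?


Answer: acc=-12/1165

Derivation:
% cruncher.raiseby(x='-61/12') ~> -61/12
% remeasure.asunit(v='3', u_from='KiB', u_to='MiB') ~> 3/1024
% cruncher.dock(x='92') ~> -1165/12
% cruncher.upend() ~> -12/1165
% remeasure.asunit(v='9626', u_from='MiB', u_to='KiB') ~> 9857024
% cruncher.dock(x='-74') ~> 86198/1165
% cruncher.prime(x='-44') ~> -44
% remeasure.asunit(v='7517', u_from='kg', u_to='oz') ~> 12027200000000/45359237


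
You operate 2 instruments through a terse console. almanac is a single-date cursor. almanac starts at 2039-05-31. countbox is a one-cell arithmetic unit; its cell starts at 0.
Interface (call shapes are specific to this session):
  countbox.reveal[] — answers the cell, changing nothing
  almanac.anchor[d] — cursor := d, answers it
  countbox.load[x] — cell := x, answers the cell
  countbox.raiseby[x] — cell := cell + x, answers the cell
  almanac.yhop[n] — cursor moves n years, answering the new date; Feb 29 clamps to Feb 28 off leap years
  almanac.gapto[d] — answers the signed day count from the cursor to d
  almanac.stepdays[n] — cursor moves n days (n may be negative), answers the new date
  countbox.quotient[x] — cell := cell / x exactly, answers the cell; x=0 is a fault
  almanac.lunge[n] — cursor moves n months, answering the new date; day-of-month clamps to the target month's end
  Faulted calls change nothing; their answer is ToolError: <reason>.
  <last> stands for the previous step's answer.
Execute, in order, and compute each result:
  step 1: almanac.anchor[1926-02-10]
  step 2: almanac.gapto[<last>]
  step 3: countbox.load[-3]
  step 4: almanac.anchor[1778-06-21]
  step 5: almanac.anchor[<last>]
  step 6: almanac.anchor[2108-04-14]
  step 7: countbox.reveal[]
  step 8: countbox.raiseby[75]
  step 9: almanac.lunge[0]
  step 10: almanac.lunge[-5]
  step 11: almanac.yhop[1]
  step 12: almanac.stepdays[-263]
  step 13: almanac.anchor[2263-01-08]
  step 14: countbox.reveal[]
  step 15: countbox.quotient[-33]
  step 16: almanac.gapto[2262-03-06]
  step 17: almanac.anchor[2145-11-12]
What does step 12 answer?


Answer: 2108-02-25

Derivation:
> almanac.anchor d='1926-02-10'
= 1926-02-10
> almanac.gapto d='<last>'
= 0
> countbox.load x='-3'
= -3
> almanac.anchor d='1778-06-21'
= 1778-06-21
> almanac.anchor d='<last>'
= 1778-06-21
> almanac.anchor d='2108-04-14'
= 2108-04-14
> countbox.reveal
= -3
> countbox.raiseby x='75'
= 72
> almanac.lunge n='0'
= 2108-04-14
> almanac.lunge n='-5'
= 2107-11-14
> almanac.yhop n='1'
= 2108-11-14
> almanac.stepdays n='-263'
= 2108-02-25
> almanac.anchor d='2263-01-08'
= 2263-01-08
> countbox.reveal
= 72
> countbox.quotient x='-33'
= -24/11
> almanac.gapto d='2262-03-06'
= -308
> almanac.anchor d='2145-11-12'
= 2145-11-12


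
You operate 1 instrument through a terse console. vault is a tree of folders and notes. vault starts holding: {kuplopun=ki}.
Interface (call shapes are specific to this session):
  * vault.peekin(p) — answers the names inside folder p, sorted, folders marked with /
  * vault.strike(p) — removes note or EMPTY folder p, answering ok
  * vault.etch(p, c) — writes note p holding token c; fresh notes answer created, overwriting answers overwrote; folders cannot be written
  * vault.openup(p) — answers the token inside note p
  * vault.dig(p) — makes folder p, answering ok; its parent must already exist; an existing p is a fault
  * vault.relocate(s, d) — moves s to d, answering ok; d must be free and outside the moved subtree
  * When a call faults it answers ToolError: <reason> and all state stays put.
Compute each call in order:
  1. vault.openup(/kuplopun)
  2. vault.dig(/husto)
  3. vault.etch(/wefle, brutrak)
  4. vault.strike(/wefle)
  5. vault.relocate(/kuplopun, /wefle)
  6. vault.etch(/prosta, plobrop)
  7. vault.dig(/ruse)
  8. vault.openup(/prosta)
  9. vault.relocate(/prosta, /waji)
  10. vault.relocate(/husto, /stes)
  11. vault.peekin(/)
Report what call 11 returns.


Answer: [ruse/, stes/, waji, wefle]

Derivation:
CALL vault.openup[/kuplopun]
RET  ki
CALL vault.dig[/husto]
RET  ok
CALL vault.etch[/wefle; brutrak]
RET  created
CALL vault.strike[/wefle]
RET  ok
CALL vault.relocate[/kuplopun; /wefle]
RET  ok
CALL vault.etch[/prosta; plobrop]
RET  created
CALL vault.dig[/ruse]
RET  ok
CALL vault.openup[/prosta]
RET  plobrop
CALL vault.relocate[/prosta; /waji]
RET  ok
CALL vault.relocate[/husto; /stes]
RET  ok
CALL vault.peekin[/]
RET  [ruse/, stes/, waji, wefle]


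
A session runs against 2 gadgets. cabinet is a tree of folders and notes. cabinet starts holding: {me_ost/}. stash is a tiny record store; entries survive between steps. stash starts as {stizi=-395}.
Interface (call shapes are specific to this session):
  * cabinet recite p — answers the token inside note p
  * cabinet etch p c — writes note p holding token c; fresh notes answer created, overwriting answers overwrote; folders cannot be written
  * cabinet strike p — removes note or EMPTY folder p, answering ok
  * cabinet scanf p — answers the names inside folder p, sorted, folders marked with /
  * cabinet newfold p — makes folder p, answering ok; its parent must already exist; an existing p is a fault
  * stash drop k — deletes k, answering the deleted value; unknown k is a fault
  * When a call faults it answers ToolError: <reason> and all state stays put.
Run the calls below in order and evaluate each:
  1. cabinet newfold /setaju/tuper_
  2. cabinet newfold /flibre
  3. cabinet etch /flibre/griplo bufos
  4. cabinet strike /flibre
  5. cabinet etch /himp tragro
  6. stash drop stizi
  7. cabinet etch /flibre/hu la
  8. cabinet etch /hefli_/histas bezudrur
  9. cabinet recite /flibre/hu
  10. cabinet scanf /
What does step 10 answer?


Answer: [flibre/, himp, me_ost/]

Derivation:
I run cabinet newfold(p='/setaju/tuper_'), giving ToolError: no parent.
I call cabinet newfold(p='/flibre'), giving ok.
Invoking cabinet etch(p='/flibre/griplo', c='bufos'): created.
Then cabinet strike(p='/flibre'), giving ToolError: not empty.
Invoking cabinet etch(p='/himp', c='tragro'), yielding created.
I run stash drop(k='stizi'), yielding -395.
Now I run cabinet etch(p='/flibre/hu', c='la'), and see created.
Using cabinet etch(p='/hefli_/histas', c='bezudrur'), giving ToolError: no parent.
Invoking cabinet recite(p='/flibre/hu'), and see la.
Calling cabinet scanf(p='/'), yielding [flibre/, himp, me_ost/].


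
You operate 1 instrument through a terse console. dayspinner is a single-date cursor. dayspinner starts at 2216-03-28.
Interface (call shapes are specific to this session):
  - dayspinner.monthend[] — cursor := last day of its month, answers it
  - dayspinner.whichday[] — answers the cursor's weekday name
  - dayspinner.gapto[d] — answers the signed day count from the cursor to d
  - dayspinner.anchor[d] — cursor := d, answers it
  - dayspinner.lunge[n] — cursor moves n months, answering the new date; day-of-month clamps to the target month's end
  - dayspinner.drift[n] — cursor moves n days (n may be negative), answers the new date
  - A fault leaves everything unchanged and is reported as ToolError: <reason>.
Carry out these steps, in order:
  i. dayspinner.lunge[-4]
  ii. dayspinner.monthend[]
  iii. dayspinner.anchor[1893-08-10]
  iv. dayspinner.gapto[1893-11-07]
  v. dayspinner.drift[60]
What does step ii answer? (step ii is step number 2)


Answer: 2215-11-30

Derivation:
Using lunge(n→-4), yielding 2215-11-28.
Now I run monthend(), giving 2215-11-30.
I call anchor(d→1893-08-10), yielding 1893-08-10.
Using gapto(d→1893-11-07), and see 89.
Using drift(n→60), yielding 1893-10-09.


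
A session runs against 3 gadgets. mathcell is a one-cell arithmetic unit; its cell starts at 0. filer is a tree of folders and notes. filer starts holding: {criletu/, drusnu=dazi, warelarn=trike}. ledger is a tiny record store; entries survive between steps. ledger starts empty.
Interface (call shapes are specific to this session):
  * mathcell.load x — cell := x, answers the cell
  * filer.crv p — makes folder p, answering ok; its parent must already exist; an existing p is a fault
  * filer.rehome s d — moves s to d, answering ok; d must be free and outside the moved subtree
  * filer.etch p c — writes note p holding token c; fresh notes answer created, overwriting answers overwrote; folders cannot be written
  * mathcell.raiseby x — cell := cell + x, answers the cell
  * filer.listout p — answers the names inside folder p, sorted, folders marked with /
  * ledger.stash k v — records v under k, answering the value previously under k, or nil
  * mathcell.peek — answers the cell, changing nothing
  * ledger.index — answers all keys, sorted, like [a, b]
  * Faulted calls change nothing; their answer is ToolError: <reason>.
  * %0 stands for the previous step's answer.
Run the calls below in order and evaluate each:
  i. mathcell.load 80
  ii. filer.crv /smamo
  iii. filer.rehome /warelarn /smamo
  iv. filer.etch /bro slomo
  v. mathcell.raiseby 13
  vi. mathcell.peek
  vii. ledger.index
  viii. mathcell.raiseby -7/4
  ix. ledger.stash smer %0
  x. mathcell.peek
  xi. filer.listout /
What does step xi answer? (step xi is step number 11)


CALL load[x='80']
RET  80
CALL crv[p='/smamo']
RET  ok
CALL rehome[s='/warelarn'; d='/smamo']
RET  ToolError: exists
CALL etch[p='/bro'; c='slomo']
RET  created
CALL raiseby[x='13']
RET  93
CALL peek[]
RET  93
CALL index[]
RET  []
CALL raiseby[x='-7/4']
RET  365/4
CALL stash[k='smer'; v='%0']
RET  nil
CALL peek[]
RET  365/4
CALL listout[p='/']
RET  [bro, criletu/, drusnu, smamo/, warelarn]

Answer: [bro, criletu/, drusnu, smamo/, warelarn]


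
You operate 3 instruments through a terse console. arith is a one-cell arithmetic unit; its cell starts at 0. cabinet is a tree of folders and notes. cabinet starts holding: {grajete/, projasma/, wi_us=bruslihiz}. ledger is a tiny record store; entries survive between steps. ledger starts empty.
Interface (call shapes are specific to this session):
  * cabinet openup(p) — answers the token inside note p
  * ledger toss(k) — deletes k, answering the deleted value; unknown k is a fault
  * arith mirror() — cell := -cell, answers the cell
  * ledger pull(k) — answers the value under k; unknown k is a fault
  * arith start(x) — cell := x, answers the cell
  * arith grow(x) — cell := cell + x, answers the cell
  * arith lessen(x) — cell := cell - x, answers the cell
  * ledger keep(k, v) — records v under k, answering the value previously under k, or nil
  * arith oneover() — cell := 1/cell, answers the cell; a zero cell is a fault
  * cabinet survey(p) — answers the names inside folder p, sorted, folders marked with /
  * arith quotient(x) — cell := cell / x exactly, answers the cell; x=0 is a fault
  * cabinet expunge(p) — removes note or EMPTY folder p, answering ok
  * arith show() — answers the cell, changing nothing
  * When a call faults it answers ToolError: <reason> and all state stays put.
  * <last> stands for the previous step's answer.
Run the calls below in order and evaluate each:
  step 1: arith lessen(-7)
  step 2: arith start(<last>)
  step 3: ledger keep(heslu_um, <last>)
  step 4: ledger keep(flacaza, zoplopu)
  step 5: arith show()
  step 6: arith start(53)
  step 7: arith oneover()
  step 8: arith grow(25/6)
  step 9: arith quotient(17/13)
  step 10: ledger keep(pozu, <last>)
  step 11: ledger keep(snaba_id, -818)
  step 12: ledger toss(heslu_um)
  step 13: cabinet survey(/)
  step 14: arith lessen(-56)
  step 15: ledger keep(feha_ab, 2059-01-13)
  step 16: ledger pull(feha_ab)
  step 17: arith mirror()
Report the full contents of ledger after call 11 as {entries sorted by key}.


! 1. arith lessen(x=-7) => 7
! 2. arith start(x=<last>) => 7
! 3. ledger keep(k=heslu_um, v=<last>) => nil
! 4. ledger keep(k=flacaza, v=zoplopu) => nil
! 5. arith show() => 7
! 6. arith start(x=53) => 53
! 7. arith oneover() => 1/53
! 8. arith grow(x=25/6) => 1331/318
! 9. arith quotient(x=17/13) => 17303/5406
! 10. ledger keep(k=pozu, v=<last>) => nil
! 11. ledger keep(k=snaba_id, v=-818) => nil
! 12. ledger toss(k=heslu_um) => 7
! 13. cabinet survey(p=/) => [grajete/, projasma/, wi_us]
! 14. arith lessen(x=-56) => 320039/5406
! 15. ledger keep(k=feha_ab, v=2059-01-13) => nil
! 16. ledger pull(k=feha_ab) => 2059-01-13
! 17. arith mirror() => -320039/5406

Answer: {flacaza=zoplopu, heslu_um=7, pozu=17303/5406, snaba_id=-818}


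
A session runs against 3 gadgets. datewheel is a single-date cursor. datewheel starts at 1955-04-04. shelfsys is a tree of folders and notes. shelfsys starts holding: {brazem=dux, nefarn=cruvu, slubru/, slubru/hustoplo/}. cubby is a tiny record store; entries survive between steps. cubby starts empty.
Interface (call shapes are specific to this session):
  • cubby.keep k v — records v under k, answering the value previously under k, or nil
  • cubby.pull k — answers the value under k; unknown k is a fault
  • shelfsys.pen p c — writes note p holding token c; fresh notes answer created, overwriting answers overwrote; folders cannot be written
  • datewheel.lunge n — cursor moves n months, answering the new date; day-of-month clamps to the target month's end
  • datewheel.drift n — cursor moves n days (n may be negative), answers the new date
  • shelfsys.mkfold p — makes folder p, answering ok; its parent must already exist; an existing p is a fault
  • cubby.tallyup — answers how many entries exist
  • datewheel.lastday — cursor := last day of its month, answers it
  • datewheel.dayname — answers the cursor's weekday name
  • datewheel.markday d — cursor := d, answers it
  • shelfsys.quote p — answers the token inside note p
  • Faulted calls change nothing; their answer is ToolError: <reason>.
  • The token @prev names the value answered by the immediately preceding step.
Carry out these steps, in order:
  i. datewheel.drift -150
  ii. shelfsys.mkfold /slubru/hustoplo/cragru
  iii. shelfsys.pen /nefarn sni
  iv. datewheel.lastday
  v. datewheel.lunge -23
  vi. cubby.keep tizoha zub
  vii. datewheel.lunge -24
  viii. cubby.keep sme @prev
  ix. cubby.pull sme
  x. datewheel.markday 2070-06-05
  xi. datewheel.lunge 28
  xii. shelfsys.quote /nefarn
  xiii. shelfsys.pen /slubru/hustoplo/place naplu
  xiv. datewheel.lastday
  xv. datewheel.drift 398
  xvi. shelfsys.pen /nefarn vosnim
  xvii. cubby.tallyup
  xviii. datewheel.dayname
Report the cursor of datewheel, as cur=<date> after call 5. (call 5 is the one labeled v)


Do: datewheel.drift[n=-150]
See: 1954-11-05
Do: shelfsys.mkfold[p=/slubru/hustoplo/cragru]
See: ok
Do: shelfsys.pen[p=/nefarn; c=sni]
See: overwrote
Do: datewheel.lastday[]
See: 1954-11-30
Do: datewheel.lunge[n=-23]
See: 1952-12-30
Do: cubby.keep[k=tizoha; v=zub]
See: nil
Do: datewheel.lunge[n=-24]
See: 1950-12-30
Do: cubby.keep[k=sme; v=@prev]
See: nil
Do: cubby.pull[k=sme]
See: 1950-12-30
Do: datewheel.markday[d=2070-06-05]
See: 2070-06-05
Do: datewheel.lunge[n=28]
See: 2072-10-05
Do: shelfsys.quote[p=/nefarn]
See: sni
Do: shelfsys.pen[p=/slubru/hustoplo/place; c=naplu]
See: created
Do: datewheel.lastday[]
See: 2072-10-31
Do: datewheel.drift[n=398]
See: 2073-12-03
Do: shelfsys.pen[p=/nefarn; c=vosnim]
See: overwrote
Do: cubby.tallyup[]
See: 2
Do: datewheel.dayname[]
See: Sunday

Answer: cur=1952-12-30


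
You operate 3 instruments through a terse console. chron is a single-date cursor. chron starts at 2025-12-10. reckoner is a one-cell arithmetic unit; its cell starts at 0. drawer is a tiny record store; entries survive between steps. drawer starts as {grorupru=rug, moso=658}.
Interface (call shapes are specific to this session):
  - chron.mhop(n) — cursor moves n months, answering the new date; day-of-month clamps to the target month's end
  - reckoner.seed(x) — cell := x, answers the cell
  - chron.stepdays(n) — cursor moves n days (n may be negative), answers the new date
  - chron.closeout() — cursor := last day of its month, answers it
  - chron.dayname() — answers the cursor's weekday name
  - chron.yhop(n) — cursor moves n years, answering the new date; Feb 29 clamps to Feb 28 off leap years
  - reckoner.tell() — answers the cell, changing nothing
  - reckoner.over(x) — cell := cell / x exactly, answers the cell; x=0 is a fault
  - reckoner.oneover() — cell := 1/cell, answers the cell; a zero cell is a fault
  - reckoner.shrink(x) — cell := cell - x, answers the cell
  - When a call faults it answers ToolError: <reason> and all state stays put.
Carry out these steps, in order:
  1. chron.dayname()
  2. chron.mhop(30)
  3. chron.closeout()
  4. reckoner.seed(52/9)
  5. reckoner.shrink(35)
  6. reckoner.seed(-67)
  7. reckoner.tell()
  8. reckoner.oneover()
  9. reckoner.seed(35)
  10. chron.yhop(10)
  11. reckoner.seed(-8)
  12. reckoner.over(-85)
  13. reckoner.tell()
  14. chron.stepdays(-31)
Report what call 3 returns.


Answer: 2028-06-30

Derivation:
I try chron.dayname(), yielding Wednesday.
Invoking chron.mhop(n→30), yielding 2028-06-10.
I use chron.closeout, giving 2028-06-30.
Using reckoner.seed(x→52/9), — result: 52/9.
Next I call reckoner.shrink(x→35), → -263/9.
I try reckoner.seed(x→-67): -67.
Then reckoner.tell(), → -67.
I invoke reckoner.oneover(), and observe -1/67.
Invoking reckoner.seed(x→35), and get 35.
Now I run chron.yhop(n→10): 2038-06-30.
I use reckoner.seed(x→-8), yielding -8.
Now I run reckoner.over(x→-85), which returns 8/85.
I run reckoner.tell, → 8/85.
Calling chron.stepdays(n→-31), — result: 2038-05-30.


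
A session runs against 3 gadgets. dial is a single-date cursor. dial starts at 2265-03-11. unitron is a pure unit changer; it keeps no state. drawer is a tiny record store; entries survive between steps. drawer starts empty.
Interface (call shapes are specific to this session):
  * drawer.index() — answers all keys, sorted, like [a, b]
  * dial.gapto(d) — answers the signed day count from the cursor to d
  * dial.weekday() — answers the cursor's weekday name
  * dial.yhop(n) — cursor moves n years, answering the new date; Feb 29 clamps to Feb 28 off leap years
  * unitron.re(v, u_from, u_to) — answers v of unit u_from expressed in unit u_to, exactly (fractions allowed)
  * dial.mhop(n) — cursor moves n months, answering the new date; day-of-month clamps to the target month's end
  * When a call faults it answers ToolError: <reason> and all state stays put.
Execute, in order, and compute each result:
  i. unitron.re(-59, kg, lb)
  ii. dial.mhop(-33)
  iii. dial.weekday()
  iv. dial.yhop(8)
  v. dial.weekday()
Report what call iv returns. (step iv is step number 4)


>> unitron.re(v=-59, u_from=kg, u_to=lb)
<< -5900000000/45359237
>> dial.mhop(n=-33)
<< 2262-06-11
>> dial.weekday()
<< Wednesday
>> dial.yhop(n=8)
<< 2270-06-11
>> dial.weekday()
<< Saturday

Answer: 2270-06-11


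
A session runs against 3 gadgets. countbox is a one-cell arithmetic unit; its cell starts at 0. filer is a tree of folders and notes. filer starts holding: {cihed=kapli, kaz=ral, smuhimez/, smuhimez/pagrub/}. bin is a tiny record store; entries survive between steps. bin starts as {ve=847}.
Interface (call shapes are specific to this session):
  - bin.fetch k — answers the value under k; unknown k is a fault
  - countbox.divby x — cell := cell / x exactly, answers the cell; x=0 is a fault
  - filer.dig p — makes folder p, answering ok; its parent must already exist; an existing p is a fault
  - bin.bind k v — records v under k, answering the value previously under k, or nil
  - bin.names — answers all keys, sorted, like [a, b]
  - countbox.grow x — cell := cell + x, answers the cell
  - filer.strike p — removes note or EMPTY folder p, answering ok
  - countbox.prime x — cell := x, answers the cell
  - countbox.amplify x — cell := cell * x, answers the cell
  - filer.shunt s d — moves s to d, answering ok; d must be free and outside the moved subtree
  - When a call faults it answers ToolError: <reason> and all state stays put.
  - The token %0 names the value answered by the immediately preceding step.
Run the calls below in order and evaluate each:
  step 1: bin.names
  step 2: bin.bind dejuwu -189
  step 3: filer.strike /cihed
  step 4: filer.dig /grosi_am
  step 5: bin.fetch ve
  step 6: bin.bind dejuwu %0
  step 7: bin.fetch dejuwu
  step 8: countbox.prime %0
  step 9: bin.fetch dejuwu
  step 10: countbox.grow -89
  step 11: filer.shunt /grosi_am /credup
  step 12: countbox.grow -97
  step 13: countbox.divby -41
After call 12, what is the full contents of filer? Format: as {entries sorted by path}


# 1. names() == [ve]
# 2. bind(k='dejuwu', v='-189') == nil
# 3. strike(p='/cihed') == ok
# 4. dig(p='/grosi_am') == ok
# 5. fetch(k='ve') == 847
# 6. bind(k='dejuwu', v='%0') == -189
# 7. fetch(k='dejuwu') == 847
# 8. prime(x='%0') == 847
# 9. fetch(k='dejuwu') == 847
# 10. grow(x='-89') == 758
# 11. shunt(s='/grosi_am', d='/credup') == ok
# 12. grow(x='-97') == 661
# 13. divby(x='-41') == -661/41

Answer: {credup/, kaz=ral, smuhimez/, smuhimez/pagrub/}


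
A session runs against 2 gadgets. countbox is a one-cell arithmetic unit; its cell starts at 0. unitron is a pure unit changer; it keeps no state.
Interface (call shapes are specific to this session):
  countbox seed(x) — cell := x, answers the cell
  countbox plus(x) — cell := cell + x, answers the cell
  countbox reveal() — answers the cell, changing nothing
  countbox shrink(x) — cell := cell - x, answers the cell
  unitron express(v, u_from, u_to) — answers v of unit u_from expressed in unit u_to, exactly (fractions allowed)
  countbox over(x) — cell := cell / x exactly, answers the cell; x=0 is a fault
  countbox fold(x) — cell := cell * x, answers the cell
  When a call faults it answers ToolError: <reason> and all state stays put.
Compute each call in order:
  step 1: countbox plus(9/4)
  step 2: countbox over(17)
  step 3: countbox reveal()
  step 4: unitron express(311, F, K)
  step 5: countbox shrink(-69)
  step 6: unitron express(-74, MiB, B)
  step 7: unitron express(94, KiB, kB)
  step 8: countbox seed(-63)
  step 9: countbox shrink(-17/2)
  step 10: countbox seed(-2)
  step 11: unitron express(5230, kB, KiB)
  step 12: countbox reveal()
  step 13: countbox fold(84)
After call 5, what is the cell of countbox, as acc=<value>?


Answer: acc=4701/68

Derivation:
Do: countbox plus[9/4]
See: 9/4
Do: countbox over[17]
See: 9/68
Do: countbox reveal[]
See: 9/68
Do: unitron express[311; F; K]
See: 8563/20
Do: countbox shrink[-69]
See: 4701/68
Do: unitron express[-74; MiB; B]
See: -77594624
Do: unitron express[94; KiB; kB]
See: 12032/125
Do: countbox seed[-63]
See: -63
Do: countbox shrink[-17/2]
See: -109/2
Do: countbox seed[-2]
See: -2
Do: unitron express[5230; kB; KiB]
See: 326875/64
Do: countbox reveal[]
See: -2
Do: countbox fold[84]
See: -168


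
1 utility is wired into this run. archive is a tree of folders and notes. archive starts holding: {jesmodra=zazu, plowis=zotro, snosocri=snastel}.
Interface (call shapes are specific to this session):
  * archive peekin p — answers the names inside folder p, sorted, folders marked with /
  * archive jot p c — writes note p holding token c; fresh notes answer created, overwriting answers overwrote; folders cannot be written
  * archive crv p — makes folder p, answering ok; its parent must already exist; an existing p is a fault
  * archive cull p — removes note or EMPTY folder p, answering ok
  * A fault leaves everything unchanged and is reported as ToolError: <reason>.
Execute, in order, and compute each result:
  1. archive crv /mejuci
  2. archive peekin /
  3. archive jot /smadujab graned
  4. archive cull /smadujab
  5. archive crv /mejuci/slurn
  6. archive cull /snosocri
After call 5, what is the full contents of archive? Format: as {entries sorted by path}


Answer: {jesmodra=zazu, mejuci/, mejuci/slurn/, plowis=zotro, snosocri=snastel}

Derivation:
Next I call archive crv on p: /mejuci, and get ok.
Calling archive peekin on p: /, and get [jesmodra, mejuci/, plowis, snosocri].
Invoking archive jot on p: /smadujab, c: graned, and see created.
Using archive cull on p: /smadujab, and see ok.
I try archive crv on p: /mejuci/slurn, and get ok.
I invoke archive cull on p: /snosocri, which returns ok.


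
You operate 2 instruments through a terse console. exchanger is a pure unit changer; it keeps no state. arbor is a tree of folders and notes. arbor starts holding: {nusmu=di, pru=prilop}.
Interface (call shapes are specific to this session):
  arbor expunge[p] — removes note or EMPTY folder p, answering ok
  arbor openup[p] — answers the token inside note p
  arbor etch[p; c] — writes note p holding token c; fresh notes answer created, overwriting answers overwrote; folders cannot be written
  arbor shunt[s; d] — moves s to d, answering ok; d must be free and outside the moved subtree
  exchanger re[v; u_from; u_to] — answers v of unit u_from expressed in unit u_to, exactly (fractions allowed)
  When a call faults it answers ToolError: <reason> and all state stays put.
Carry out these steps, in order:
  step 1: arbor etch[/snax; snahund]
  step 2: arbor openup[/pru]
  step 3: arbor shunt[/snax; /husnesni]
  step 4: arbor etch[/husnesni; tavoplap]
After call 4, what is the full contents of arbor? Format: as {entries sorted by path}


I invoke arbor etch(/snax, snahund), giving created.
I call arbor openup(/pru), yielding prilop.
Now I run arbor shunt(/snax, /husnesni), and observe ok.
Calling arbor etch(/husnesni, tavoplap), and see overwrote.

Answer: {husnesni=tavoplap, nusmu=di, pru=prilop}


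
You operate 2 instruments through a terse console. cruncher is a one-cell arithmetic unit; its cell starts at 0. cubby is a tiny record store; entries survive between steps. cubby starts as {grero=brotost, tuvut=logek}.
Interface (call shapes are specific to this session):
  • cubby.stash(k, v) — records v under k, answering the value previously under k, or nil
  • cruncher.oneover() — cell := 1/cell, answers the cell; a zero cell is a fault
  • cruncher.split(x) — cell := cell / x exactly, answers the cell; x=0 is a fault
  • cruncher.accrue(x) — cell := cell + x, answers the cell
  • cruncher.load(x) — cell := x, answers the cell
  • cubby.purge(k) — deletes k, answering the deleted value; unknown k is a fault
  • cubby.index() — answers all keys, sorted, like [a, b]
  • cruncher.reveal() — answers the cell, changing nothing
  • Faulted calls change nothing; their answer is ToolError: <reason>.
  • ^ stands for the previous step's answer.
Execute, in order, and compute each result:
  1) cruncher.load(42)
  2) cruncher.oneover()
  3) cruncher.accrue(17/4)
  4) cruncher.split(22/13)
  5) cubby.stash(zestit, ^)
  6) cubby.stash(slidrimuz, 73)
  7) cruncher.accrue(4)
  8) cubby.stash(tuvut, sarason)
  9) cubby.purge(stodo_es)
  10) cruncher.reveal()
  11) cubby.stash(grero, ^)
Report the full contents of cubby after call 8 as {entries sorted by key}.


Answer: {grero=brotost, slidrimuz=73, tuvut=sarason, zestit=4667/1848}

Derivation:
$ load 42
:: 42
$ oneover
:: 1/42
$ accrue 17/4
:: 359/84
$ split 22/13
:: 4667/1848
$ stash zestit ^
:: nil
$ stash slidrimuz 73
:: nil
$ accrue 4
:: 12059/1848
$ stash tuvut sarason
:: logek
$ purge stodo_es
:: ToolError: no such key stodo_es
$ reveal
:: 12059/1848
$ stash grero ^
:: brotost


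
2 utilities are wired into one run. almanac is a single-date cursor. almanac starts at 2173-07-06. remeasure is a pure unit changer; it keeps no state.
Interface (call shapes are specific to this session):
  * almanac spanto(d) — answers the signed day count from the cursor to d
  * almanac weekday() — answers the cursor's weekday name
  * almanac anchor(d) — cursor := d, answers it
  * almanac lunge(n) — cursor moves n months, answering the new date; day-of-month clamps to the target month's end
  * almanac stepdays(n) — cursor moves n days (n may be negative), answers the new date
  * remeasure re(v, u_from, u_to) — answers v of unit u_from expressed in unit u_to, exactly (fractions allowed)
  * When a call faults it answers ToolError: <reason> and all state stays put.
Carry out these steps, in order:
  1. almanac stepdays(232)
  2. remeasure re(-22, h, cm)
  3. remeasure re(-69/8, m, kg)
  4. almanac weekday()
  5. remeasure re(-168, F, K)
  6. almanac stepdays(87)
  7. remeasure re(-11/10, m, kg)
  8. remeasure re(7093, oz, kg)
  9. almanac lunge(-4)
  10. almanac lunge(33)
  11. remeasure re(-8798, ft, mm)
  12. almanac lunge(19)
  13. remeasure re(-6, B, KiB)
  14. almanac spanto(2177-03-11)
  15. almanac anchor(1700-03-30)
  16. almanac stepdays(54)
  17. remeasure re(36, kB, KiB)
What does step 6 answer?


% almanac stepdays n: 232
  2174-02-23
% remeasure re v: -22 u_from: h u_to: cm
  ToolError: incompatible units
% remeasure re v: -69/8 u_from: m u_to: kg
  ToolError: incompatible units
% almanac weekday
  Wednesday
% remeasure re v: -168 u_from: F u_to: K
  29167/180
% almanac stepdays n: 87
  2174-05-21
% remeasure re v: -11/10 u_from: m u_to: kg
  ToolError: incompatible units
% remeasure re v: 7093 u_from: oz u_to: kg
  321733068041/1600000000
% almanac lunge n: -4
  2174-01-21
% almanac lunge n: 33
  2176-10-21
% remeasure re v: -8798 u_from: ft u_to: mm
  -13408152/5
% almanac lunge n: 19
  2178-05-21
% remeasure re v: -6 u_from: B u_to: KiB
  -3/512
% almanac spanto d: 2177-03-11
  -436
% almanac anchor d: 1700-03-30
  1700-03-30
% almanac stepdays n: 54
  1700-05-23
% remeasure re v: 36 u_from: kB u_to: KiB
  1125/32

Answer: 2174-05-21


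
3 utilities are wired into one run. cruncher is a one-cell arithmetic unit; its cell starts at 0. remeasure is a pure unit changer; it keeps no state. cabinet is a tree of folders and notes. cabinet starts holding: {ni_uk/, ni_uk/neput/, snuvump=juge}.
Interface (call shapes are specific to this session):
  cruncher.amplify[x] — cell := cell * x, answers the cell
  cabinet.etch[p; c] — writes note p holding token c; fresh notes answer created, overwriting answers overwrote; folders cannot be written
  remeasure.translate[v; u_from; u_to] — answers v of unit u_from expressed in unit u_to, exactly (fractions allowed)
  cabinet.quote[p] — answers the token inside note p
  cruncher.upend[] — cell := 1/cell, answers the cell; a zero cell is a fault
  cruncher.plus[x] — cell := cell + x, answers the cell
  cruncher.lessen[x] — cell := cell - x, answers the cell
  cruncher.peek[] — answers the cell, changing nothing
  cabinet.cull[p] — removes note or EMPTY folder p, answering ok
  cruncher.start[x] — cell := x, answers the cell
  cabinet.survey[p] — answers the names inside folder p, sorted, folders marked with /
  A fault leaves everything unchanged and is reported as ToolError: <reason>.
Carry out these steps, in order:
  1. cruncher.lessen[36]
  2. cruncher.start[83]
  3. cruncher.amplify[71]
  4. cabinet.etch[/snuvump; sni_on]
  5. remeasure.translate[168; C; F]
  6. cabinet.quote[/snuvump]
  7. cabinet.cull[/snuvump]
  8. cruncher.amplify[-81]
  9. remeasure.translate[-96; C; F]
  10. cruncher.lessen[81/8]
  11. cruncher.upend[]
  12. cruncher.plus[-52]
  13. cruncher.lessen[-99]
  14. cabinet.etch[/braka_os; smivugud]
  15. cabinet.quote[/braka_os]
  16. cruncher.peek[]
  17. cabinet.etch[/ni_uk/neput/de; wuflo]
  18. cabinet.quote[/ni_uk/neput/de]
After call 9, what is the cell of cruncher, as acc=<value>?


Answer: acc=-477333

Derivation:
;; 1. cruncher.lessen(x='36') => -36
;; 2. cruncher.start(x='83') => 83
;; 3. cruncher.amplify(x='71') => 5893
;; 4. cabinet.etch(p='/snuvump', c='sni_on') => overwrote
;; 5. remeasure.translate(v='168', u_from='C', u_to='F') => 1672/5
;; 6. cabinet.quote(p='/snuvump') => sni_on
;; 7. cabinet.cull(p='/snuvump') => ok
;; 8. cruncher.amplify(x='-81') => -477333
;; 9. remeasure.translate(v='-96', u_from='C', u_to='F') => -704/5
;; 10. cruncher.lessen(x='81/8') => -3818745/8
;; 11. cruncher.upend() => -8/3818745
;; 12. cruncher.plus(x='-52') => -198574748/3818745
;; 13. cruncher.lessen(x='-99') => 179481007/3818745
;; 14. cabinet.etch(p='/braka_os', c='smivugud') => created
;; 15. cabinet.quote(p='/braka_os') => smivugud
;; 16. cruncher.peek() => 179481007/3818745
;; 17. cabinet.etch(p='/ni_uk/neput/de', c='wuflo') => created
;; 18. cabinet.quote(p='/ni_uk/neput/de') => wuflo


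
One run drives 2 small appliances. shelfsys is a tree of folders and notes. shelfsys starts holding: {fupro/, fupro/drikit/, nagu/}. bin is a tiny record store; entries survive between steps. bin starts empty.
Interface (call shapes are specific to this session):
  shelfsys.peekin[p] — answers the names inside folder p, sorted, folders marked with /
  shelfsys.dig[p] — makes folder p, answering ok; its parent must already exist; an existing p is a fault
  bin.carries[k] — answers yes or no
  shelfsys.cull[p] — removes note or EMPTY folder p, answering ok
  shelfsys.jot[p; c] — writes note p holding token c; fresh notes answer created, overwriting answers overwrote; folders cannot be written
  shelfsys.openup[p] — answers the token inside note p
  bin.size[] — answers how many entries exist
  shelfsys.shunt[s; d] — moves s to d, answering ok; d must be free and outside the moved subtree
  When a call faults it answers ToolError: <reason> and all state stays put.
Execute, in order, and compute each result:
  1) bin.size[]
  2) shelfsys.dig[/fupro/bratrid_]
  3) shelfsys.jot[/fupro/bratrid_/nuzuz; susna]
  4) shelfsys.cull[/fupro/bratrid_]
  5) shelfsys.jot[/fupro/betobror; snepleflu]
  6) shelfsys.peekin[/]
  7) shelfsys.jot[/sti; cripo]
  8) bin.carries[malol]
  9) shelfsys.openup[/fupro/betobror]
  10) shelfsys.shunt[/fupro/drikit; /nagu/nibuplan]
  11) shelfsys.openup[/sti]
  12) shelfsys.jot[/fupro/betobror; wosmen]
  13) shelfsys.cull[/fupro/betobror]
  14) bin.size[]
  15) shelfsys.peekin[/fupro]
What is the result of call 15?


// 1. bin.size() ~> 0
// 2. shelfsys.dig(p=/fupro/bratrid_) ~> ok
// 3. shelfsys.jot(p=/fupro/bratrid_/nuzuz, c=susna) ~> created
// 4. shelfsys.cull(p=/fupro/bratrid_) ~> ToolError: not empty
// 5. shelfsys.jot(p=/fupro/betobror, c=snepleflu) ~> created
// 6. shelfsys.peekin(p=/) ~> [fupro/, nagu/]
// 7. shelfsys.jot(p=/sti, c=cripo) ~> created
// 8. bin.carries(k=malol) ~> no
// 9. shelfsys.openup(p=/fupro/betobror) ~> snepleflu
// 10. shelfsys.shunt(s=/fupro/drikit, d=/nagu/nibuplan) ~> ok
// 11. shelfsys.openup(p=/sti) ~> cripo
// 12. shelfsys.jot(p=/fupro/betobror, c=wosmen) ~> overwrote
// 13. shelfsys.cull(p=/fupro/betobror) ~> ok
// 14. bin.size() ~> 0
// 15. shelfsys.peekin(p=/fupro) ~> [bratrid_/]

Answer: [bratrid_/]
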